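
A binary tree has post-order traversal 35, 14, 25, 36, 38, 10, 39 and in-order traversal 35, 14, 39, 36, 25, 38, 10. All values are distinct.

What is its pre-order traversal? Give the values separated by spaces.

39 14 35 10 38 36 25

The last element of post-order is the root; it splits in-order into left and right subtrees.
Root 39: left subtree has 2 nodes {35, 14}, right has 4 {36, 25, 38, 10}.
  Root 14: left subtree has 1 node {35}, right has 0 { }.
  Root 10: left subtree has 3 nodes {36, 25, 38}, right has 0 { }.
    Root 38: left subtree has 2 nodes {36, 25}, right has 0 { }.
      Root 36: left subtree has 0 nodes { }, right has 1 {25}.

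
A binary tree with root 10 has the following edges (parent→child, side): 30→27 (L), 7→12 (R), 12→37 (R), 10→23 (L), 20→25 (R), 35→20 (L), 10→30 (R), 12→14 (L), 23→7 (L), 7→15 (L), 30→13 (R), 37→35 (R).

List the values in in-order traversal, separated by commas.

15, 7, 14, 12, 37, 20, 25, 35, 23, 10, 27, 30, 13

In-order visits the left subtree, then the node, then the right subtree.
At 10: go left to 23.
  At 23: go left to 7.
    At 7: go left to 15.
      15 is a leaf — visit 15.
    Visit 7.
    At 7: go right to 12.
      At 12: go left to 14.
        14 is a leaf — visit 14.
      Visit 12.
      At 12: go right to 37.
        At 37: no left child.
        Visit 37.
        At 37: go right to 35.
          At 35: go left to 20.
            At 20: no left child.
            Visit 20.
            At 20: go right to 25.
              25 is a leaf — visit 25.
          Visit 35.
          At 35: no right child.
  Visit 23.
  At 23: no right child.
Visit 10.
At 10: go right to 30.
  At 30: go left to 27.
    27 is a leaf — visit 27.
  Visit 30.
  At 30: go right to 13.
    13 is a leaf — visit 13.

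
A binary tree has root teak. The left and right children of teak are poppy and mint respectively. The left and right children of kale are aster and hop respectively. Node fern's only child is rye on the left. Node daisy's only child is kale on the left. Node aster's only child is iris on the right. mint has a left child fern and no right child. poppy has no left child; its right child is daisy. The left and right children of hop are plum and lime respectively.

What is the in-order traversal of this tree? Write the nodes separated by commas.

In-order visits the left subtree, then the node, then the right subtree.
At teak: go left to poppy.
  At poppy: no left child.
  Visit poppy.
  At poppy: go right to daisy.
    At daisy: go left to kale.
      At kale: go left to aster.
        At aster: no left child.
        Visit aster.
        At aster: go right to iris.
          iris is a leaf — visit iris.
      Visit kale.
      At kale: go right to hop.
        At hop: go left to plum.
          plum is a leaf — visit plum.
        Visit hop.
        At hop: go right to lime.
          lime is a leaf — visit lime.
    Visit daisy.
    At daisy: no right child.
Visit teak.
At teak: go right to mint.
  At mint: go left to fern.
    At fern: go left to rye.
      rye is a leaf — visit rye.
    Visit fern.
    At fern: no right child.
  Visit mint.
  At mint: no right child.

poppy, aster, iris, kale, plum, hop, lime, daisy, teak, rye, fern, mint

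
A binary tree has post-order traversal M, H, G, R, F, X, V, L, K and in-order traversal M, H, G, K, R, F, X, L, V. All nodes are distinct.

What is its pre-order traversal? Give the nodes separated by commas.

The last element of post-order is the root; it splits in-order into left and right subtrees.
Root K: left subtree has 3 nodes {M, H, G}, right has 5 {R, F, X, L, V}.
  Root G: left subtree has 2 nodes {M, H}, right has 0 { }.
    Root H: left subtree has 1 node {M}, right has 0 { }.
  Root L: left subtree has 3 nodes {R, F, X}, right has 1 {V}.
    Root X: left subtree has 2 nodes {R, F}, right has 0 { }.
      Root F: left subtree has 1 node {R}, right has 0 { }.

K, G, H, M, L, X, F, R, V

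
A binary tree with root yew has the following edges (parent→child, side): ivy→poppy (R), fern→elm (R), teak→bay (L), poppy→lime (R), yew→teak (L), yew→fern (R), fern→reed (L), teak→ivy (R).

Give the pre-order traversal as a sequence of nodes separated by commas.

yew, teak, bay, ivy, poppy, lime, fern, reed, elm

Pre-order visits the node, then its left subtree, then its right subtree.
Visit yew.
At yew: go left to teak.
  Visit teak.
  At teak: go left to bay.
    bay is a leaf — visit bay.
  At teak: go right to ivy.
    Visit ivy.
    At ivy: no left child.
    At ivy: go right to poppy.
      Visit poppy.
      At poppy: no left child.
      At poppy: go right to lime.
        lime is a leaf — visit lime.
At yew: go right to fern.
  Visit fern.
  At fern: go left to reed.
    reed is a leaf — visit reed.
  At fern: go right to elm.
    elm is a leaf — visit elm.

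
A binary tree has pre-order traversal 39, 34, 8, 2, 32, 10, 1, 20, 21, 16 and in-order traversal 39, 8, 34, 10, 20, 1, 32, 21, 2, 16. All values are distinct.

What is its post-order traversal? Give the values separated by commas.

The first element of pre-order is the root; it splits in-order into left and right subtrees.
Root 39: left subtree has 0 nodes { }, right has 9 {8, 34, 10, 20, 1, 32, 21, 2, 16}.
  Root 34: left subtree has 1 node {8}, right has 7 {10, 20, 1, 32, 21, 2, 16}.
    Root 2: left subtree has 5 nodes {10, 20, 1, 32, 21}, right has 1 {16}.
      Root 32: left subtree has 3 nodes {10, 20, 1}, right has 1 {21}.
        Root 10: left subtree has 0 nodes { }, right has 2 {20, 1}.
          Root 1: left subtree has 1 node {20}, right has 0 { }.

8, 20, 1, 10, 21, 32, 16, 2, 34, 39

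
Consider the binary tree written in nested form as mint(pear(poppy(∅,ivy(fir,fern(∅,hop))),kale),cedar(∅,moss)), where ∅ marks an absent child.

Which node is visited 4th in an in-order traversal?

fern

In-order visits the left subtree, then the node, then the right subtree.
At mint: go left to pear.
  At pear: go left to poppy.
    At poppy: no left child.
    Visit poppy.
    At poppy: go right to ivy.
      At ivy: go left to fir.
        fir is a leaf — visit fir.
      Visit ivy.
      At ivy: go right to fern.
        At fern: no left child.
        Visit fern.
        At fern: go right to hop.
          hop is a leaf — visit hop.
  Visit pear.
  At pear: go right to kale.
    kale is a leaf — visit kale.
Visit mint.
At mint: go right to cedar.
  At cedar: no left child.
  Visit cedar.
  At cedar: go right to moss.
    moss is a leaf — visit moss.
Full in-order sequence: poppy, fir, ivy, fern, hop, pear, kale, mint, cedar, moss.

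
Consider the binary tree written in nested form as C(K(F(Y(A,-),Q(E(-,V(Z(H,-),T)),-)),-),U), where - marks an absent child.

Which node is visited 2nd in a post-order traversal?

Post-order visits the left subtree, then the right subtree, then the node.
At C: go left to K.
  At K: go left to F.
    At F: go left to Y.
      At Y: go left to A.
        A is a leaf — visit A.
      At Y: no right child.
      Visit Y.
    At F: go right to Q.
      At Q: go left to E.
        At E: no left child.
        At E: go right to V.
          At V: go left to Z.
            At Z: go left to H.
              H is a leaf — visit H.
            At Z: no right child.
            Visit Z.
          At V: go right to T.
            T is a leaf — visit T.
          Visit V.
        Visit E.
      At Q: no right child.
      Visit Q.
    Visit F.
  At K: no right child.
  Visit K.
At C: go right to U.
  U is a leaf — visit U.
Visit C.
Full post-order sequence: A, Y, H, Z, T, V, E, Q, F, K, U, C.

Y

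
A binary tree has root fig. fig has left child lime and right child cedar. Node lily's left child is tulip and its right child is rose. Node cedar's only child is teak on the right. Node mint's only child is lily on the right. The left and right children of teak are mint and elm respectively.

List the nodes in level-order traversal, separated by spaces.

fig lime cedar teak mint elm lily tulip rose

Level-order visits nodes level by level from the root, left to right within each level.
Level 0: fig
Level 1: lime, cedar
Level 2: teak
Level 3: mint, elm
Level 4: lily
Level 5: tulip, rose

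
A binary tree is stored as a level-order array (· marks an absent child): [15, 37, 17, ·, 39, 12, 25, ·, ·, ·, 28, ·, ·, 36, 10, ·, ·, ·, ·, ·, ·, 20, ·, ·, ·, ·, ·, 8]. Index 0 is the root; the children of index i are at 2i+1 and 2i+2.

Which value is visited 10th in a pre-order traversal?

8

Pre-order visits the node, then its left subtree, then its right subtree.
Visit 15.
At 15: go left to 37.
  Visit 37.
  At 37: no left child.
  At 37: go right to 39.
    Visit 39.
    At 39: no left child.
    At 39: go right to 28.
      Visit 28.
      At 28: go left to 20.
        20 is a leaf — visit 20.
      At 28: no right child.
At 15: go right to 17.
  Visit 17.
  At 17: go left to 12.
    12 is a leaf — visit 12.
  At 17: go right to 25.
    Visit 25.
    At 25: go left to 36.
      Visit 36.
      At 36: go left to 8.
        8 is a leaf — visit 8.
      At 36: no right child.
    At 25: go right to 10.
      10 is a leaf — visit 10.
Full pre-order sequence: 15, 37, 39, 28, 20, 17, 12, 25, 36, 8, 10.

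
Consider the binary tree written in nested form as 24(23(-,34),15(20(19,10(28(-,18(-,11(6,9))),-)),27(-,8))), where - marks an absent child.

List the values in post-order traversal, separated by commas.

Post-order visits the left subtree, then the right subtree, then the node.
At 24: go left to 23.
  At 23: no left child.
  At 23: go right to 34.
    34 is a leaf — visit 34.
  Visit 23.
At 24: go right to 15.
  At 15: go left to 20.
    At 20: go left to 19.
      19 is a leaf — visit 19.
    At 20: go right to 10.
      At 10: go left to 28.
        At 28: no left child.
        At 28: go right to 18.
          At 18: no left child.
          At 18: go right to 11.
            At 11: go left to 6.
              6 is a leaf — visit 6.
            At 11: go right to 9.
              9 is a leaf — visit 9.
            Visit 11.
          Visit 18.
        Visit 28.
      At 10: no right child.
      Visit 10.
    Visit 20.
  At 15: go right to 27.
    At 27: no left child.
    At 27: go right to 8.
      8 is a leaf — visit 8.
    Visit 27.
  Visit 15.
Visit 24.

34, 23, 19, 6, 9, 11, 18, 28, 10, 20, 8, 27, 15, 24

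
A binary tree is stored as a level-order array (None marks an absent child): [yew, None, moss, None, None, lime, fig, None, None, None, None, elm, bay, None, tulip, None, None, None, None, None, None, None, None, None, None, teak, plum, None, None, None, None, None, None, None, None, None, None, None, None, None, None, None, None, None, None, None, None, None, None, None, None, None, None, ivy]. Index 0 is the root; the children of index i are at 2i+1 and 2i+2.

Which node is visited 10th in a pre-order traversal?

tulip

Pre-order visits the node, then its left subtree, then its right subtree.
Visit yew.
At yew: no left child.
At yew: go right to moss.
  Visit moss.
  At moss: go left to lime.
    Visit lime.
    At lime: go left to elm.
      elm is a leaf — visit elm.
    At lime: go right to bay.
      Visit bay.
      At bay: go left to teak.
        teak is a leaf — visit teak.
      At bay: go right to plum.
        Visit plum.
        At plum: go left to ivy.
          ivy is a leaf — visit ivy.
        At plum: no right child.
  At moss: go right to fig.
    Visit fig.
    At fig: no left child.
    At fig: go right to tulip.
      tulip is a leaf — visit tulip.
Full pre-order sequence: yew, moss, lime, elm, bay, teak, plum, ivy, fig, tulip.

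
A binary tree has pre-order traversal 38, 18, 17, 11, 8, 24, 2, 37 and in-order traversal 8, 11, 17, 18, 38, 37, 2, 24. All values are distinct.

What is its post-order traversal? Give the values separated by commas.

The first element of pre-order is the root; it splits in-order into left and right subtrees.
Root 38: left subtree has 4 nodes {8, 11, 17, 18}, right has 3 {37, 2, 24}.
  Root 18: left subtree has 3 nodes {8, 11, 17}, right has 0 { }.
    Root 17: left subtree has 2 nodes {8, 11}, right has 0 { }.
      Root 11: left subtree has 1 node {8}, right has 0 { }.
  Root 24: left subtree has 2 nodes {37, 2}, right has 0 { }.
    Root 2: left subtree has 1 node {37}, right has 0 { }.

8, 11, 17, 18, 37, 2, 24, 38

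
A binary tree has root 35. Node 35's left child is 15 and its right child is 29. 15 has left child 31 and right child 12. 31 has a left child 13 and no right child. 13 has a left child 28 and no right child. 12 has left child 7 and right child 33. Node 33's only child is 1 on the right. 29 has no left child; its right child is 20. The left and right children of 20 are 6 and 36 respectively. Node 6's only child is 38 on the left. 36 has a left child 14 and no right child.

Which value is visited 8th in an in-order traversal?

In-order visits the left subtree, then the node, then the right subtree.
At 35: go left to 15.
  At 15: go left to 31.
    At 31: go left to 13.
      At 13: go left to 28.
        28 is a leaf — visit 28.
      Visit 13.
      At 13: no right child.
    Visit 31.
    At 31: no right child.
  Visit 15.
  At 15: go right to 12.
    At 12: go left to 7.
      7 is a leaf — visit 7.
    Visit 12.
    At 12: go right to 33.
      At 33: no left child.
      Visit 33.
      At 33: go right to 1.
        1 is a leaf — visit 1.
Visit 35.
At 35: go right to 29.
  At 29: no left child.
  Visit 29.
  At 29: go right to 20.
    At 20: go left to 6.
      At 6: go left to 38.
        38 is a leaf — visit 38.
      Visit 6.
      At 6: no right child.
    Visit 20.
    At 20: go right to 36.
      At 36: go left to 14.
        14 is a leaf — visit 14.
      Visit 36.
      At 36: no right child.
Full in-order sequence: 28, 13, 31, 15, 7, 12, 33, 1, 35, 29, 38, 6, 20, 14, 36.

1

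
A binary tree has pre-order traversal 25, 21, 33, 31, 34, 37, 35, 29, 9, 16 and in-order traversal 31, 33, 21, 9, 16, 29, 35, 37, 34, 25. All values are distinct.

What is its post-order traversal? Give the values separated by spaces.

The first element of pre-order is the root; it splits in-order into left and right subtrees.
Root 25: left subtree has 9 nodes {31, 33, 21, 9, 16, 29, 35, 37, 34}, right has 0 { }.
  Root 21: left subtree has 2 nodes {31, 33}, right has 6 {9, 16, 29, 35, 37, 34}.
    Root 33: left subtree has 1 node {31}, right has 0 { }.
    Root 34: left subtree has 5 nodes {9, 16, 29, 35, 37}, right has 0 { }.
      Root 37: left subtree has 4 nodes {9, 16, 29, 35}, right has 0 { }.
        Root 35: left subtree has 3 nodes {9, 16, 29}, right has 0 { }.
          Root 29: left subtree has 2 nodes {9, 16}, right has 0 { }.
            Root 9: left subtree has 0 nodes { }, right has 1 {16}.

31 33 16 9 29 35 37 34 21 25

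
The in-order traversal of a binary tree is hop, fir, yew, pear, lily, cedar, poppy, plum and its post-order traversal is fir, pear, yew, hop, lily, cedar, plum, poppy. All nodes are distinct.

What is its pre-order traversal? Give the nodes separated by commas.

poppy, cedar, lily, hop, yew, fir, pear, plum

The last element of post-order is the root; it splits in-order into left and right subtrees.
Root poppy: left subtree has 6 nodes {hop, fir, yew, pear, lily, cedar}, right has 1 {plum}.
  Root cedar: left subtree has 5 nodes {hop, fir, yew, pear, lily}, right has 0 { }.
    Root lily: left subtree has 4 nodes {hop, fir, yew, pear}, right has 0 { }.
      Root hop: left subtree has 0 nodes { }, right has 3 {fir, yew, pear}.
        Root yew: left subtree has 1 node {fir}, right has 1 {pear}.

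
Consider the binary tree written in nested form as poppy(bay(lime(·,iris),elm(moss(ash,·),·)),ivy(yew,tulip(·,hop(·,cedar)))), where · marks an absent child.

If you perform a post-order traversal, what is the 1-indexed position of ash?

Post-order visits the left subtree, then the right subtree, then the node.
At poppy: go left to bay.
  At bay: go left to lime.
    At lime: no left child.
    At lime: go right to iris.
      iris is a leaf — visit iris.
    Visit lime.
  At bay: go right to elm.
    At elm: go left to moss.
      At moss: go left to ash.
        ash is a leaf — visit ash.
      At moss: no right child.
      Visit moss.
    At elm: no right child.
    Visit elm.
  Visit bay.
At poppy: go right to ivy.
  At ivy: go left to yew.
    yew is a leaf — visit yew.
  At ivy: go right to tulip.
    At tulip: no left child.
    At tulip: go right to hop.
      At hop: no left child.
      At hop: go right to cedar.
        cedar is a leaf — visit cedar.
      Visit hop.
    Visit tulip.
  Visit ivy.
Visit poppy.
Full post-order sequence: iris, lime, ash, moss, elm, bay, yew, cedar, hop, tulip, ivy, poppy.

3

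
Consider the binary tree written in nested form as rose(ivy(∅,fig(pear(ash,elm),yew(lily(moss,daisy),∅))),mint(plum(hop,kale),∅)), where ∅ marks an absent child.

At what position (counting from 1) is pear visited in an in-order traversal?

In-order visits the left subtree, then the node, then the right subtree.
At rose: go left to ivy.
  At ivy: no left child.
  Visit ivy.
  At ivy: go right to fig.
    At fig: go left to pear.
      At pear: go left to ash.
        ash is a leaf — visit ash.
      Visit pear.
      At pear: go right to elm.
        elm is a leaf — visit elm.
    Visit fig.
    At fig: go right to yew.
      At yew: go left to lily.
        At lily: go left to moss.
          moss is a leaf — visit moss.
        Visit lily.
        At lily: go right to daisy.
          daisy is a leaf — visit daisy.
      Visit yew.
      At yew: no right child.
Visit rose.
At rose: go right to mint.
  At mint: go left to plum.
    At plum: go left to hop.
      hop is a leaf — visit hop.
    Visit plum.
    At plum: go right to kale.
      kale is a leaf — visit kale.
  Visit mint.
  At mint: no right child.
Full in-order sequence: ivy, ash, pear, elm, fig, moss, lily, daisy, yew, rose, hop, plum, kale, mint.

3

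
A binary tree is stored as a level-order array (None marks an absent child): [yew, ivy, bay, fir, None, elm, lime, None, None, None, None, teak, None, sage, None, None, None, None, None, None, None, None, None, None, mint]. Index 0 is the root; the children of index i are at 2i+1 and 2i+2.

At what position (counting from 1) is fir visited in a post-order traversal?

Post-order visits the left subtree, then the right subtree, then the node.
At yew: go left to ivy.
  At ivy: go left to fir.
    fir is a leaf — visit fir.
  At ivy: no right child.
  Visit ivy.
At yew: go right to bay.
  At bay: go left to elm.
    At elm: go left to teak.
      At teak: no left child.
      At teak: go right to mint.
        mint is a leaf — visit mint.
      Visit teak.
    At elm: no right child.
    Visit elm.
  At bay: go right to lime.
    At lime: go left to sage.
      sage is a leaf — visit sage.
    At lime: no right child.
    Visit lime.
  Visit bay.
Visit yew.
Full post-order sequence: fir, ivy, mint, teak, elm, sage, lime, bay, yew.

1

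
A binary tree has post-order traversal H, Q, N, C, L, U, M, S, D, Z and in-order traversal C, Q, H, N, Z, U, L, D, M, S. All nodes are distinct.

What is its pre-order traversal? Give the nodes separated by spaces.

Z C N Q H D U L S M

The last element of post-order is the root; it splits in-order into left and right subtrees.
Root Z: left subtree has 4 nodes {C, Q, H, N}, right has 5 {U, L, D, M, S}.
  Root C: left subtree has 0 nodes { }, right has 3 {Q, H, N}.
    Root N: left subtree has 2 nodes {Q, H}, right has 0 { }.
      Root Q: left subtree has 0 nodes { }, right has 1 {H}.
  Root D: left subtree has 2 nodes {U, L}, right has 2 {M, S}.
    Root U: left subtree has 0 nodes { }, right has 1 {L}.
    Root S: left subtree has 1 node {M}, right has 0 { }.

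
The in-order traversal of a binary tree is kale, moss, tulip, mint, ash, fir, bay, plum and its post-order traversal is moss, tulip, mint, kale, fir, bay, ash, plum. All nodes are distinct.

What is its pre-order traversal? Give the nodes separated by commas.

The last element of post-order is the root; it splits in-order into left and right subtrees.
Root plum: left subtree has 7 nodes {kale, moss, tulip, mint, ash, fir, bay}, right has 0 { }.
  Root ash: left subtree has 4 nodes {kale, moss, tulip, mint}, right has 2 {fir, bay}.
    Root kale: left subtree has 0 nodes { }, right has 3 {moss, tulip, mint}.
      Root mint: left subtree has 2 nodes {moss, tulip}, right has 0 { }.
        Root tulip: left subtree has 1 node {moss}, right has 0 { }.
    Root bay: left subtree has 1 node {fir}, right has 0 { }.

plum, ash, kale, mint, tulip, moss, bay, fir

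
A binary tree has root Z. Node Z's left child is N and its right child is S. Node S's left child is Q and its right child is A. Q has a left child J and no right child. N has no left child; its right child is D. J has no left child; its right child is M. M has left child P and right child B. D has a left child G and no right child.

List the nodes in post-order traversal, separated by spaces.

Post-order visits the left subtree, then the right subtree, then the node.
At Z: go left to N.
  At N: no left child.
  At N: go right to D.
    At D: go left to G.
      G is a leaf — visit G.
    At D: no right child.
    Visit D.
  Visit N.
At Z: go right to S.
  At S: go left to Q.
    At Q: go left to J.
      At J: no left child.
      At J: go right to M.
        At M: go left to P.
          P is a leaf — visit P.
        At M: go right to B.
          B is a leaf — visit B.
        Visit M.
      Visit J.
    At Q: no right child.
    Visit Q.
  At S: go right to A.
    A is a leaf — visit A.
  Visit S.
Visit Z.

G D N P B M J Q A S Z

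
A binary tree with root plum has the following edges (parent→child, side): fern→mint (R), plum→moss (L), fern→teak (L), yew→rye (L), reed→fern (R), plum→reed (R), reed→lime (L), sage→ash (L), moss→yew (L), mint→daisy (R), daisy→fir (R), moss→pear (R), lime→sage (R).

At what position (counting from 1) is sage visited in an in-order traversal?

In-order visits the left subtree, then the node, then the right subtree.
At plum: go left to moss.
  At moss: go left to yew.
    At yew: go left to rye.
      rye is a leaf — visit rye.
    Visit yew.
    At yew: no right child.
  Visit moss.
  At moss: go right to pear.
    pear is a leaf — visit pear.
Visit plum.
At plum: go right to reed.
  At reed: go left to lime.
    At lime: no left child.
    Visit lime.
    At lime: go right to sage.
      At sage: go left to ash.
        ash is a leaf — visit ash.
      Visit sage.
      At sage: no right child.
  Visit reed.
  At reed: go right to fern.
    At fern: go left to teak.
      teak is a leaf — visit teak.
    Visit fern.
    At fern: go right to mint.
      At mint: no left child.
      Visit mint.
      At mint: go right to daisy.
        At daisy: no left child.
        Visit daisy.
        At daisy: go right to fir.
          fir is a leaf — visit fir.
Full in-order sequence: rye, yew, moss, pear, plum, lime, ash, sage, reed, teak, fern, mint, daisy, fir.

8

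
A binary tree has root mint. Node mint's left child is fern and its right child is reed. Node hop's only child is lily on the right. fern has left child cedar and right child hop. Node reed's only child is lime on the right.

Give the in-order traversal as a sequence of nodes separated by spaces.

In-order visits the left subtree, then the node, then the right subtree.
At mint: go left to fern.
  At fern: go left to cedar.
    cedar is a leaf — visit cedar.
  Visit fern.
  At fern: go right to hop.
    At hop: no left child.
    Visit hop.
    At hop: go right to lily.
      lily is a leaf — visit lily.
Visit mint.
At mint: go right to reed.
  At reed: no left child.
  Visit reed.
  At reed: go right to lime.
    lime is a leaf — visit lime.

cedar fern hop lily mint reed lime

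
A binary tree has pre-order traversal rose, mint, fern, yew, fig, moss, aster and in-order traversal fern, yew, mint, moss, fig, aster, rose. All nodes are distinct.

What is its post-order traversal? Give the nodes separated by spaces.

yew fern moss aster fig mint rose

The first element of pre-order is the root; it splits in-order into left and right subtrees.
Root rose: left subtree has 6 nodes {fern, yew, mint, moss, fig, aster}, right has 0 { }.
  Root mint: left subtree has 2 nodes {fern, yew}, right has 3 {moss, fig, aster}.
    Root fern: left subtree has 0 nodes { }, right has 1 {yew}.
    Root fig: left subtree has 1 node {moss}, right has 1 {aster}.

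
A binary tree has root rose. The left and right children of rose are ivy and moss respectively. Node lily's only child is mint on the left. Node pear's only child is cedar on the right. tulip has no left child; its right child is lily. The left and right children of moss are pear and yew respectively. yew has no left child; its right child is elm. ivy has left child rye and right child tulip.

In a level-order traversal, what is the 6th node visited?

Level-order visits nodes level by level from the root, left to right within each level.
Level 0: rose
Level 1: ivy, moss
Level 2: rye, tulip, pear, yew
Level 3: lily, cedar, elm
Level 4: mint
Full level-order sequence: rose, ivy, moss, rye, tulip, pear, yew, lily, cedar, elm, mint.

pear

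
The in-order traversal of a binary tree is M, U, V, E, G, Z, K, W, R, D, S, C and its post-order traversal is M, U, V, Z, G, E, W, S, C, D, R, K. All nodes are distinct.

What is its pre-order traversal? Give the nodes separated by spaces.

K E V U M G Z R W D C S

The last element of post-order is the root; it splits in-order into left and right subtrees.
Root K: left subtree has 6 nodes {M, U, V, E, G, Z}, right has 5 {W, R, D, S, C}.
  Root E: left subtree has 3 nodes {M, U, V}, right has 2 {G, Z}.
    Root V: left subtree has 2 nodes {M, U}, right has 0 { }.
      Root U: left subtree has 1 node {M}, right has 0 { }.
    Root G: left subtree has 0 nodes { }, right has 1 {Z}.
  Root R: left subtree has 1 node {W}, right has 3 {D, S, C}.
    Root D: left subtree has 0 nodes { }, right has 2 {S, C}.
      Root C: left subtree has 1 node {S}, right has 0 { }.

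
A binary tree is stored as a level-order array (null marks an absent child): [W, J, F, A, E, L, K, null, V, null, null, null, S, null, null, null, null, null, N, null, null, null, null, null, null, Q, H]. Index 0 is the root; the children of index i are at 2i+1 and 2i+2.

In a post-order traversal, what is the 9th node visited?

L

Post-order visits the left subtree, then the right subtree, then the node.
At W: go left to J.
  At J: go left to A.
    At A: no left child.
    At A: go right to V.
      At V: no left child.
      At V: go right to N.
        N is a leaf — visit N.
      Visit V.
    Visit A.
  At J: go right to E.
    E is a leaf — visit E.
  Visit J.
At W: go right to F.
  At F: go left to L.
    At L: no left child.
    At L: go right to S.
      At S: go left to Q.
        Q is a leaf — visit Q.
      At S: go right to H.
        H is a leaf — visit H.
      Visit S.
    Visit L.
  At F: go right to K.
    K is a leaf — visit K.
  Visit F.
Visit W.
Full post-order sequence: N, V, A, E, J, Q, H, S, L, K, F, W.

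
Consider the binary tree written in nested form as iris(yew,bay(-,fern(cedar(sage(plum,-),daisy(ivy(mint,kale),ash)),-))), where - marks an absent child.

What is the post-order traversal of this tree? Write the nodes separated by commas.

Post-order visits the left subtree, then the right subtree, then the node.
At iris: go left to yew.
  yew is a leaf — visit yew.
At iris: go right to bay.
  At bay: no left child.
  At bay: go right to fern.
    At fern: go left to cedar.
      At cedar: go left to sage.
        At sage: go left to plum.
          plum is a leaf — visit plum.
        At sage: no right child.
        Visit sage.
      At cedar: go right to daisy.
        At daisy: go left to ivy.
          At ivy: go left to mint.
            mint is a leaf — visit mint.
          At ivy: go right to kale.
            kale is a leaf — visit kale.
          Visit ivy.
        At daisy: go right to ash.
          ash is a leaf — visit ash.
        Visit daisy.
      Visit cedar.
    At fern: no right child.
    Visit fern.
  Visit bay.
Visit iris.

yew, plum, sage, mint, kale, ivy, ash, daisy, cedar, fern, bay, iris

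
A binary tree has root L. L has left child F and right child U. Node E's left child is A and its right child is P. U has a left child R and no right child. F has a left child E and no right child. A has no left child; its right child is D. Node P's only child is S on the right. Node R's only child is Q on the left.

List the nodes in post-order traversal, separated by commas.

Post-order visits the left subtree, then the right subtree, then the node.
At L: go left to F.
  At F: go left to E.
    At E: go left to A.
      At A: no left child.
      At A: go right to D.
        D is a leaf — visit D.
      Visit A.
    At E: go right to P.
      At P: no left child.
      At P: go right to S.
        S is a leaf — visit S.
      Visit P.
    Visit E.
  At F: no right child.
  Visit F.
At L: go right to U.
  At U: go left to R.
    At R: go left to Q.
      Q is a leaf — visit Q.
    At R: no right child.
    Visit R.
  At U: no right child.
  Visit U.
Visit L.

D, A, S, P, E, F, Q, R, U, L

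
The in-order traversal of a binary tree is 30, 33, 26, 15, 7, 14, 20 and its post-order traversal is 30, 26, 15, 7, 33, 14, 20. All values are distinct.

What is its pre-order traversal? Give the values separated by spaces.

20 14 33 30 7 15 26

The last element of post-order is the root; it splits in-order into left and right subtrees.
Root 20: left subtree has 6 nodes {30, 33, 26, 15, 7, 14}, right has 0 { }.
  Root 14: left subtree has 5 nodes {30, 33, 26, 15, 7}, right has 0 { }.
    Root 33: left subtree has 1 node {30}, right has 3 {26, 15, 7}.
      Root 7: left subtree has 2 nodes {26, 15}, right has 0 { }.
        Root 15: left subtree has 1 node {26}, right has 0 { }.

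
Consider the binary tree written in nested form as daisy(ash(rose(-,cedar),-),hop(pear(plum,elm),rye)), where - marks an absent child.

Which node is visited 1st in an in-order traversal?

In-order visits the left subtree, then the node, then the right subtree.
At daisy: go left to ash.
  At ash: go left to rose.
    At rose: no left child.
    Visit rose.
    At rose: go right to cedar.
      cedar is a leaf — visit cedar.
  Visit ash.
  At ash: no right child.
Visit daisy.
At daisy: go right to hop.
  At hop: go left to pear.
    At pear: go left to plum.
      plum is a leaf — visit plum.
    Visit pear.
    At pear: go right to elm.
      elm is a leaf — visit elm.
  Visit hop.
  At hop: go right to rye.
    rye is a leaf — visit rye.
Full in-order sequence: rose, cedar, ash, daisy, plum, pear, elm, hop, rye.

rose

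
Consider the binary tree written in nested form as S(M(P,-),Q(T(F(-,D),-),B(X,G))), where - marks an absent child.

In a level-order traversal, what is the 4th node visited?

Level-order visits nodes level by level from the root, left to right within each level.
Level 0: S
Level 1: M, Q
Level 2: P, T, B
Level 3: F, X, G
Level 4: D
Full level-order sequence: S, M, Q, P, T, B, F, X, G, D.

P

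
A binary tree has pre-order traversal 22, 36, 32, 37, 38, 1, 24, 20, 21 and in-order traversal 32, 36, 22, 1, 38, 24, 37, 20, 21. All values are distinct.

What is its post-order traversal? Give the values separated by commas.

32, 36, 1, 24, 38, 21, 20, 37, 22

The first element of pre-order is the root; it splits in-order into left and right subtrees.
Root 22: left subtree has 2 nodes {32, 36}, right has 6 {1, 38, 24, 37, 20, 21}.
  Root 36: left subtree has 1 node {32}, right has 0 { }.
  Root 37: left subtree has 3 nodes {1, 38, 24}, right has 2 {20, 21}.
    Root 38: left subtree has 1 node {1}, right has 1 {24}.
    Root 20: left subtree has 0 nodes { }, right has 1 {21}.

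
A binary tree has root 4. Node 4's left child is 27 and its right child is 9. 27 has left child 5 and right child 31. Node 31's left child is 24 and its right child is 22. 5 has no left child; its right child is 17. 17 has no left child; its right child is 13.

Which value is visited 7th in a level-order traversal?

Level-order visits nodes level by level from the root, left to right within each level.
Level 0: 4
Level 1: 27, 9
Level 2: 5, 31
Level 3: 17, 24, 22
Level 4: 13
Full level-order sequence: 4, 27, 9, 5, 31, 17, 24, 22, 13.

24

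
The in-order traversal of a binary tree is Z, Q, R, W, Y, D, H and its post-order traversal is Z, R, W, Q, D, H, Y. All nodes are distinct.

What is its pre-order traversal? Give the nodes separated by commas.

Y, Q, Z, W, R, H, D

The last element of post-order is the root; it splits in-order into left and right subtrees.
Root Y: left subtree has 4 nodes {Z, Q, R, W}, right has 2 {D, H}.
  Root Q: left subtree has 1 node {Z}, right has 2 {R, W}.
    Root W: left subtree has 1 node {R}, right has 0 { }.
  Root H: left subtree has 1 node {D}, right has 0 { }.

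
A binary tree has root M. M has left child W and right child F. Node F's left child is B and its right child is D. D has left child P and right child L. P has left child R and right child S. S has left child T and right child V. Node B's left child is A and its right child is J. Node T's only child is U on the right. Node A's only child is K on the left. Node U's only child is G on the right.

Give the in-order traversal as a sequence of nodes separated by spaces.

In-order visits the left subtree, then the node, then the right subtree.
At M: go left to W.
  W is a leaf — visit W.
Visit M.
At M: go right to F.
  At F: go left to B.
    At B: go left to A.
      At A: go left to K.
        K is a leaf — visit K.
      Visit A.
      At A: no right child.
    Visit B.
    At B: go right to J.
      J is a leaf — visit J.
  Visit F.
  At F: go right to D.
    At D: go left to P.
      At P: go left to R.
        R is a leaf — visit R.
      Visit P.
      At P: go right to S.
        At S: go left to T.
          At T: no left child.
          Visit T.
          At T: go right to U.
            At U: no left child.
            Visit U.
            At U: go right to G.
              G is a leaf — visit G.
        Visit S.
        At S: go right to V.
          V is a leaf — visit V.
    Visit D.
    At D: go right to L.
      L is a leaf — visit L.

W M K A B J F R P T U G S V D L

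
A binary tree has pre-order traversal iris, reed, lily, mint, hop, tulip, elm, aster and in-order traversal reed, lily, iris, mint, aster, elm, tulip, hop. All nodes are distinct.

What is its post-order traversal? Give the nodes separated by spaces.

The first element of pre-order is the root; it splits in-order into left and right subtrees.
Root iris: left subtree has 2 nodes {reed, lily}, right has 5 {mint, aster, elm, tulip, hop}.
  Root reed: left subtree has 0 nodes { }, right has 1 {lily}.
  Root mint: left subtree has 0 nodes { }, right has 4 {aster, elm, tulip, hop}.
    Root hop: left subtree has 3 nodes {aster, elm, tulip}, right has 0 { }.
      Root tulip: left subtree has 2 nodes {aster, elm}, right has 0 { }.
        Root elm: left subtree has 1 node {aster}, right has 0 { }.

lily reed aster elm tulip hop mint iris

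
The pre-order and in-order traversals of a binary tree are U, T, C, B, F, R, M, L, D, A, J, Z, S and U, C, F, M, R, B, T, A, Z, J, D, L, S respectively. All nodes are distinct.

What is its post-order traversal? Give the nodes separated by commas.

The first element of pre-order is the root; it splits in-order into left and right subtrees.
Root U: left subtree has 0 nodes { }, right has 12 {C, F, M, R, B, T, A, Z, J, D, L, S}.
  Root T: left subtree has 5 nodes {C, F, M, R, B}, right has 6 {A, Z, J, D, L, S}.
    Root C: left subtree has 0 nodes { }, right has 4 {F, M, R, B}.
      Root B: left subtree has 3 nodes {F, M, R}, right has 0 { }.
        Root F: left subtree has 0 nodes { }, right has 2 {M, R}.
          Root R: left subtree has 1 node {M}, right has 0 { }.
    Root L: left subtree has 4 nodes {A, Z, J, D}, right has 1 {S}.
      Root D: left subtree has 3 nodes {A, Z, J}, right has 0 { }.
        Root A: left subtree has 0 nodes { }, right has 2 {Z, J}.
          Root J: left subtree has 1 node {Z}, right has 0 { }.

M, R, F, B, C, Z, J, A, D, S, L, T, U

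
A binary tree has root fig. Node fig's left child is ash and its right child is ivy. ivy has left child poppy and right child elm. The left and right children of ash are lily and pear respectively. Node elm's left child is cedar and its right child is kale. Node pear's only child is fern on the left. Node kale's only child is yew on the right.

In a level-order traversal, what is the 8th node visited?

Level-order visits nodes level by level from the root, left to right within each level.
Level 0: fig
Level 1: ash, ivy
Level 2: lily, pear, poppy, elm
Level 3: fern, cedar, kale
Level 4: yew
Full level-order sequence: fig, ash, ivy, lily, pear, poppy, elm, fern, cedar, kale, yew.

fern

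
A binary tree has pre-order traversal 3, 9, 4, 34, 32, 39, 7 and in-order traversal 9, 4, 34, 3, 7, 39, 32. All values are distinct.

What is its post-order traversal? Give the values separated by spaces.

34 4 9 7 39 32 3

The first element of pre-order is the root; it splits in-order into left and right subtrees.
Root 3: left subtree has 3 nodes {9, 4, 34}, right has 3 {7, 39, 32}.
  Root 9: left subtree has 0 nodes { }, right has 2 {4, 34}.
    Root 4: left subtree has 0 nodes { }, right has 1 {34}.
  Root 32: left subtree has 2 nodes {7, 39}, right has 0 { }.
    Root 39: left subtree has 1 node {7}, right has 0 { }.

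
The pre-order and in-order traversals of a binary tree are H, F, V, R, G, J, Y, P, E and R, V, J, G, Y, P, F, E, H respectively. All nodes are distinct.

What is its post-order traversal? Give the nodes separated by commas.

R, J, P, Y, G, V, E, F, H

The first element of pre-order is the root; it splits in-order into left and right subtrees.
Root H: left subtree has 8 nodes {R, V, J, G, Y, P, F, E}, right has 0 { }.
  Root F: left subtree has 6 nodes {R, V, J, G, Y, P}, right has 1 {E}.
    Root V: left subtree has 1 node {R}, right has 4 {J, G, Y, P}.
      Root G: left subtree has 1 node {J}, right has 2 {Y, P}.
        Root Y: left subtree has 0 nodes { }, right has 1 {P}.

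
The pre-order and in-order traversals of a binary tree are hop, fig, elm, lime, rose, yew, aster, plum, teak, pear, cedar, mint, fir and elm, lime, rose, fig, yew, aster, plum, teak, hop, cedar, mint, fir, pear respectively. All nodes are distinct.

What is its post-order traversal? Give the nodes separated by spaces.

rose lime elm teak plum aster yew fig fir mint cedar pear hop

The first element of pre-order is the root; it splits in-order into left and right subtrees.
Root hop: left subtree has 8 nodes {elm, lime, rose, fig, yew, aster, plum, teak}, right has 4 {cedar, mint, fir, pear}.
  Root fig: left subtree has 3 nodes {elm, lime, rose}, right has 4 {yew, aster, plum, teak}.
    Root elm: left subtree has 0 nodes { }, right has 2 {lime, rose}.
      Root lime: left subtree has 0 nodes { }, right has 1 {rose}.
    Root yew: left subtree has 0 nodes { }, right has 3 {aster, plum, teak}.
      Root aster: left subtree has 0 nodes { }, right has 2 {plum, teak}.
        Root plum: left subtree has 0 nodes { }, right has 1 {teak}.
  Root pear: left subtree has 3 nodes {cedar, mint, fir}, right has 0 { }.
    Root cedar: left subtree has 0 nodes { }, right has 2 {mint, fir}.
      Root mint: left subtree has 0 nodes { }, right has 1 {fir}.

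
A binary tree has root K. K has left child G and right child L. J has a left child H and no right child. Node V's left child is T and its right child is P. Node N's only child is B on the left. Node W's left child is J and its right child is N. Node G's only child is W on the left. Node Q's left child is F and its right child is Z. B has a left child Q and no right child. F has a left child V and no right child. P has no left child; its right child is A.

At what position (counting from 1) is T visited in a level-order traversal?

13

Level-order visits nodes level by level from the root, left to right within each level.
Level 0: K
Level 1: G, L
Level 2: W
Level 3: J, N
Level 4: H, B
Level 5: Q
Level 6: F, Z
Level 7: V
Level 8: T, P
Level 9: A
Full level-order sequence: K, G, L, W, J, N, H, B, Q, F, Z, V, T, P, A.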